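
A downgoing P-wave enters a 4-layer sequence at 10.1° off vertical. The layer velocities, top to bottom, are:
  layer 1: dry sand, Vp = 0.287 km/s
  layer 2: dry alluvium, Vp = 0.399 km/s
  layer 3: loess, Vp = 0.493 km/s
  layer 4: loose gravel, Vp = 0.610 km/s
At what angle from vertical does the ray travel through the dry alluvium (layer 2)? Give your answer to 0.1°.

14.1°

Ray parameter p = sin 10.1° / 0.287 = 6.1103e-01 s/km.
sin θ_2 = p·V_2 = 6.1103e-01 × 0.399 = 0.2438.
θ_2 = 14.11° from the vertical.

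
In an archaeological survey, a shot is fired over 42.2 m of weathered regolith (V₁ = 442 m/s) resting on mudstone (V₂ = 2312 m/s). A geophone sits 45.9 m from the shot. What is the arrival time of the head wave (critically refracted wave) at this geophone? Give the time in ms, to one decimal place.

207.3 ms

t = x/V₂ + 2h·√(V₂²−V₁²)/(V₁V₂).
√(V₂²−V₁²) = √(2312²−442²) = 2269.4 m/s; delay term = 2·42.2·2269.4/(442·2312) = 0.18743 s.
t = 45.9/2312 + 0.18743 = 0.20728 s.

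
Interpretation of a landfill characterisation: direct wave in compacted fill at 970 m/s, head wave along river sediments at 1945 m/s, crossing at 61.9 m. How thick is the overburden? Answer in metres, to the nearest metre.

x_cross = 2h·√((V₂+V₁)/(V₂−V₁)) → h = x_cross / (2·√((V₂+V₁)/(V₂−V₁))).
√((V₂+V₁)/(V₂−V₁)) = √((1945+970)/(1945−970)) = 1.7291.
h = 61.9 / (2·1.7291) = 17.90 m.

18 m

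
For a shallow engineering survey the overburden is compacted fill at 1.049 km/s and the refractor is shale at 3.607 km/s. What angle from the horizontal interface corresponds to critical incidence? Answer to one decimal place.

73.1°

Critical incidence: sin θ_c = V₁/V₂ = 1.049/3.607 = 0.2908.
θ_c = arcsin 0.2908 = 16.91°.
Measured from the interface: 90° − 16.91° = 73.09°.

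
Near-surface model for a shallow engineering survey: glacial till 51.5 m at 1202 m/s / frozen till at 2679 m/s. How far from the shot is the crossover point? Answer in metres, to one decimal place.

x_cross = 2h·√((V₂+V₁)/(V₂−V₁)).
(V₂+V₁)/(V₂−V₁) = (2679+1202)/(2679−1202) = 2.6276; √ = 1.6210.
x_cross = 2·51.5·1.6210 = 166.96 m.

167.0 m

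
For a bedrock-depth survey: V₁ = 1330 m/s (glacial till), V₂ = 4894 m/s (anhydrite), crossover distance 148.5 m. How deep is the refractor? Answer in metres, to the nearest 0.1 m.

x_cross = 2h·√((V₂+V₁)/(V₂−V₁)) → h = x_cross / (2·√((V₂+V₁)/(V₂−V₁))).
√((V₂+V₁)/(V₂−V₁)) = √((4894+1330)/(4894−1330)) = 1.3215.
h = 148.5 / (2·1.3215) = 56.19 m.

56.2 m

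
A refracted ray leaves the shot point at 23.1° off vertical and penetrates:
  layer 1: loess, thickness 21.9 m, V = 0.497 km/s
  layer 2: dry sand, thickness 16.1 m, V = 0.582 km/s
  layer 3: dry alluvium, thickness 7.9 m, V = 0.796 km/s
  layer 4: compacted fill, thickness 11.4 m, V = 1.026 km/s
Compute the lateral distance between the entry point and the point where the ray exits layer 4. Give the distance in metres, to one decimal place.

p = sin θ₁/V₁ = sin 23.1°/0.497 = 7.8941e-01 s/km is conserved through the stack.
Layer 1: θ = 23.10°; offset = 21.9·tan 23.10° = 9.341 m.
Layer 2: sin θ = p·0.582 = 0.4594 → θ = 27.35°; offset = 16.1·tan 27.35° = 8.328 m.
Layer 3: sin θ = p·0.796 = 0.6284 → θ = 38.93°; offset = 7.9·tan 38.93° = 6.381 m.
Layer 4: sin θ = p·1.026 = 0.8099 → θ = 54.09°; offset = 11.4·tan 54.09° = 15.742 m.
Summing the layer offsets gives 39.793 m.

39.8 m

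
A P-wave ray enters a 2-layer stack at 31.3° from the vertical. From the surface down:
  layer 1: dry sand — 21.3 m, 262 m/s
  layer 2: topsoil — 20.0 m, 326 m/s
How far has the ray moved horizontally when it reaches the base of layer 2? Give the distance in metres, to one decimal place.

Apply Snell's law at each interface; in layer i the horizontal offset is hᵢ·tan θᵢ.
Layer 1: θ = 31.30°; offset = 21.3·tan 31.30° = 12.951 m.
Layer 2: sin θ = 326·sin 31.3°/262 = 0.6464, θ = 40.27°; offset = 20.0·tan 40.27° = 16.945 m.
Σ offsets = 29.895 m.

29.9 m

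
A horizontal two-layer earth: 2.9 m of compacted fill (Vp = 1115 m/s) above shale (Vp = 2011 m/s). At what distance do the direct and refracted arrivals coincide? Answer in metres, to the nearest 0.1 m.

θ_c = arcsin(1115/2011) = 33.67°, so cos θ_c = 0.8322 and tᵢ = 2h cos θ_c/V₁ = 0.0043 s.
At crossover x/V₁ = x/V₂ + tᵢ ⇒ x = tᵢ/(1/V₁ − 1/V₂) = 0.00433/(8.9686e-04 − 4.9727e-04) = 10.83 m.

10.8 m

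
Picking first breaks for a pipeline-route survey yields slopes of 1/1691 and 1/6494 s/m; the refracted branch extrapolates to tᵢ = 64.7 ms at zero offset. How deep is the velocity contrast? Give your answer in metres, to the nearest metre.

57 m

θ_c = arcsin(1691/6494) = 15.09°; cos θ_c = 0.9655.
tᵢ = 2h cos θ_c/V₁ ⇒ h = tᵢ·V₁/(2 cos θ_c) = 0.0647·1691/(2·0.9655) = 56.66 m.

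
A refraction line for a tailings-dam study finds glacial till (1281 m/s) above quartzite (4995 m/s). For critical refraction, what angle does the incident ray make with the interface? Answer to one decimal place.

Critical incidence: sin θ_c = V₁/V₂ = 1281/4995 = 0.2565.
θ_c = arcsin 0.2565 = 14.86°.
Measured from the interface: 90° − 14.86° = 75.14°.

75.1°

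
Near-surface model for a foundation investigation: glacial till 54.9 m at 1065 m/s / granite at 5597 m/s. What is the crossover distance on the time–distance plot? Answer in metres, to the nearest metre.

133 m

θ_c = arcsin(1065/5597) = 10.97°, so cos θ_c = 0.9817 and tᵢ = 2h cos θ_c/V₁ = 0.1012 s.
At crossover x/V₁ = x/V₂ + tᵢ ⇒ x = tᵢ/(1/V₁ − 1/V₂) = 0.10121/(9.3897e-04 − 1.7867e-04) = 133.13 m.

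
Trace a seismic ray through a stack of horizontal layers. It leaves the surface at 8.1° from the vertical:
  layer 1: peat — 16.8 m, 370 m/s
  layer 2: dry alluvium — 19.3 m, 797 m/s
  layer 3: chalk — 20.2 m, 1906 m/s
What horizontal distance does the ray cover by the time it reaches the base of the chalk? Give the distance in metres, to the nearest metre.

Apply Snell's law at each interface; in layer i the horizontal offset is hᵢ·tan θᵢ.
Layer 1: θ = 8.10°; offset = 16.8·tan 8.10° = 2.391 m.
Layer 2: sin θ = 797·sin 8.1°/370 = 0.3035, θ = 17.67°; offset = 19.3·tan 17.67° = 6.148 m.
Layer 3: sin θ = 1906·sin 8.1°/370 = 0.7258, θ = 46.54°; offset = 20.2·tan 46.54° = 21.315 m.
Σ offsets = 29.853 m.

30 m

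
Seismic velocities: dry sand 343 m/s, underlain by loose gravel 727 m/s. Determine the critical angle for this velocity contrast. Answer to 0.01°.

28.15°

Critical incidence: sin θ_c = V₁/V₂ = 343/727 = 0.4718.
θ_c = arcsin 0.4718 = 28.15°.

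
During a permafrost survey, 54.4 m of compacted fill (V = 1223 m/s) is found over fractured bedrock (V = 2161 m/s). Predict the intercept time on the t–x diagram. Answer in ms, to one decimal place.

73.3 ms

θ_c = arcsin(V₁/V₂) = arcsin(1223/2161) = 34.47°; cos θ_c = 0.8244.
tᵢ = 2h·cos θ_c / V₁ = 2·54.4·0.8244 / 1223 = 0.07334 s.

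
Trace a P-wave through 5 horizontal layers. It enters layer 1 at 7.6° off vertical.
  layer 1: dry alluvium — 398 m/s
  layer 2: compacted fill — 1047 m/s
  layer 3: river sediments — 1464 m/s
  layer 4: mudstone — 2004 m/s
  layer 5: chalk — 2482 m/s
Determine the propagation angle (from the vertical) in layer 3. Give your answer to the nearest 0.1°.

Ray parameter p = sin 7.6° / 398 = 3.3230e-04 s/m.
sin θ_3 = p·V_3 = 3.3230e-04 × 1464 = 0.4865.
θ_3 = 29.11° from the vertical.

29.1°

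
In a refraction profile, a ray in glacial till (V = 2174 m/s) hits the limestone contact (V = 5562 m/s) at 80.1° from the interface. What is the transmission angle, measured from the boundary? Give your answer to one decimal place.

Convert to the normal: θ₁ = 90° − 80.1° = 9.9°.
Snell's law: sin θ₂ = (V₂/V₁)·sin θ₁ = (5562/2174)·sin 9.9° = 0.4399.
θ₂ = arcsin 0.4399 = 26.10° from the normal.
From the interface: 90° − 26.10° = 63.90°.

63.9°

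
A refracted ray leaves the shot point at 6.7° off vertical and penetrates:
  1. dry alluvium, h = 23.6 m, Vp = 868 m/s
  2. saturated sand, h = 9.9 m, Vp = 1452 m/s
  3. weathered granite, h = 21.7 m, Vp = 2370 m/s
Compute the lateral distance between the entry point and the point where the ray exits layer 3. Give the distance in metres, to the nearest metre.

12 m

Apply Snell's law at each interface; in layer i the horizontal offset is hᵢ·tan θᵢ.
Layer 1: θ = 6.70°; offset = 23.6·tan 6.70° = 2.772 m.
Layer 2: sin θ = 1452·sin 6.7°/868 = 0.1952, θ = 11.25°; offset = 9.9·tan 11.25° = 1.970 m.
Layer 3: sin θ = 2370·sin 6.7°/868 = 0.3186, θ = 18.58°; offset = 21.7·tan 18.58° = 7.293 m.
Σ offsets = 12.035 m.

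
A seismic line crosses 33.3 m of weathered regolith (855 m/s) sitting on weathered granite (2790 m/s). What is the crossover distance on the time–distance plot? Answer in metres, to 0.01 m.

θ_c = arcsin(855/2790) = 17.85°, so cos θ_c = 0.9519 and tᵢ = 2h cos θ_c/V₁ = 0.0741 s.
At crossover x/V₁ = x/V₂ + tᵢ ⇒ x = tᵢ/(1/V₁ − 1/V₂) = 0.07415/(1.1696e-03 − 3.5842e-04) = 91.41 m.

91.41 m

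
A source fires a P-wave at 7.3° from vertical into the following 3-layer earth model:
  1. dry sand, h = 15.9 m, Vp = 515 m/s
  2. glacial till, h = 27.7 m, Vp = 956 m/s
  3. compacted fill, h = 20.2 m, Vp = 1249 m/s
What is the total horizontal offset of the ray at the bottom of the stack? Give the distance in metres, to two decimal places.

Apply Snell's law at each interface; in layer i the horizontal offset is hᵢ·tan θᵢ.
Layer 1: θ = 7.30°; offset = 15.9·tan 7.30° = 2.0368 m.
Layer 2: sin θ = 956·sin 7.3°/515 = 0.2359, θ = 13.64°; offset = 27.7·tan 13.64° = 6.7233 m.
Layer 3: sin θ = 1249·sin 7.3°/515 = 0.3082, θ = 17.95°; offset = 20.2·tan 17.95° = 6.5433 m.
Total horizontal offset = 15.3035 m.

15.30 m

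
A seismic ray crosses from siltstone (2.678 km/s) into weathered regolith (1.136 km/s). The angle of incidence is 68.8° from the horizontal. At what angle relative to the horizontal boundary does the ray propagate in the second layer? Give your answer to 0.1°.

Angle from the normal: 90° − 68.8° = 21.2°.
Snell's law: sin θ₂ = (V₂/V₁)·sin θ₁ = (1.136/2.678)·sin 21.2° = 0.1534.
θ₂ = arcsin 0.1534 = 8.82° from the normal.
From the interface: 90° − 8.82° = 81.18°.

81.2°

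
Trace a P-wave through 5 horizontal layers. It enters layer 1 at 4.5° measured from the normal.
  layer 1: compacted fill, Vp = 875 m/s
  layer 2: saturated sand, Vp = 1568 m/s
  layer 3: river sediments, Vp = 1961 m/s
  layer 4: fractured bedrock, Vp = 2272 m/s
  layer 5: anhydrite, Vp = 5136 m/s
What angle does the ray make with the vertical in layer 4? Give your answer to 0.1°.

Ray parameter p = sin 4.5° / 875 = 8.9668e-05 s/m.
sin θ_4 = p·V_4 = 8.9668e-05 × 2272 = 0.2037.
θ_4 = arcsin 0.2037 = 11.75°.

11.8°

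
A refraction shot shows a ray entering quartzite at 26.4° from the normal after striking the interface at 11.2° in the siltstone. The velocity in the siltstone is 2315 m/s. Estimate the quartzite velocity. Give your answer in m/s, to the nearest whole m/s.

5299 m/s

sin 11.2° = 0.1942; sin 26.4° = 0.4446.
V₂ = V₁·(sin θ₂/sin θ₁) = 2315·(0.4446/0.1942) = 5299.43 m/s.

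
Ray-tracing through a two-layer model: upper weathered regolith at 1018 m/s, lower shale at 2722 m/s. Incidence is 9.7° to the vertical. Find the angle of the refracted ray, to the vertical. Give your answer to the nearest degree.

Snell's law: sin θ₂ = (V₂/V₁)·sin θ₁ = (2722/1018)·sin 9.7° = 0.4505.
θ₂ = sin⁻¹(0.4505) = 26.78° (from vertical).

27°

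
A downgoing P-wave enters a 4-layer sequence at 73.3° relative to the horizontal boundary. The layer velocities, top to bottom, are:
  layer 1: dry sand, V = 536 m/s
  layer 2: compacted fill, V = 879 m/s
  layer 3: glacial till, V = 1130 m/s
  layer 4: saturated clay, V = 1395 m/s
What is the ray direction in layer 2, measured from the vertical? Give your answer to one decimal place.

28.1°

From the normal: θ₁ = 90° − 73.3° = 16.7°.
Snell's law across each interface conserves sin θ / V, so sin θ_2 = V_2·sin θ₁/V₁.
sin θ_2 = 879 × sin 16.7° / 536 = 0.4712.
θ_2 = arcsin 0.4712 = 28.12°.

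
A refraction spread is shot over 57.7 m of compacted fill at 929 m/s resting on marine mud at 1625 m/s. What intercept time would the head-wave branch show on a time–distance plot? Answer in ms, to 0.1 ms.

101.9 ms

tᵢ = 2h·√(V₂²−V₁²)/(V₁V₂).
√(V₂²−V₁²) = √(1625²−929²) = 1333.3 m/s.
tᵢ = 2·57.7·1333.3/(929·1625) = 0.10192 s.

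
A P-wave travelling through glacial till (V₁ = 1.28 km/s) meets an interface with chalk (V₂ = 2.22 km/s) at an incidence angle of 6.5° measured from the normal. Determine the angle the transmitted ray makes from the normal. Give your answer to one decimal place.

sin θ₁/V₁ = sin θ₂/V₂ ⇒ sin θ₂ = 2.22·sin 6.5°/1.28 = 2.22·0.1132/1.28 = 0.1963.
θ₂ = arcsin 0.1963 = 11.32° from the normal.

11.3°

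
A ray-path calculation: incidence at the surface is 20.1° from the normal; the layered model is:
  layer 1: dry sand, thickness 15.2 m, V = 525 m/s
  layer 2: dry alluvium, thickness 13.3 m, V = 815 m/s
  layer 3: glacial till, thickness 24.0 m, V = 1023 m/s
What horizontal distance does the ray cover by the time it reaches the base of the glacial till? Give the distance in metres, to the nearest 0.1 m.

Apply Snell's law at each interface; in layer i the horizontal offset is hᵢ·tan θᵢ.
Layer 1: θ = 20.10°; offset = 15.2·tan 20.10° = 5.562 m.
Layer 2: sin θ = 815·sin 20.1°/525 = 0.5335, θ = 32.24°; offset = 13.3·tan 32.24° = 8.389 m.
Layer 3: sin θ = 1023·sin 20.1°/525 = 0.6696, θ = 42.04°; offset = 24.0·tan 42.04° = 21.640 m.
Total horizontal offset = 35.591 m.

35.6 m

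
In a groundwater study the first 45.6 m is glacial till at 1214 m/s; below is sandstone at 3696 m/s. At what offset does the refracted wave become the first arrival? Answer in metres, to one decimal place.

128.3 m

θ_c = arcsin(1214/3696) = 19.18°, so cos θ_c = 0.9445 and tᵢ = 2h cos θ_c/V₁ = 0.0710 s.
At crossover x/V₁ = x/V₂ + tᵢ ⇒ x = tᵢ/(1/V₁ − 1/V₂) = 0.07096/(8.2372e-04 − 2.7056e-04) = 128.27 m.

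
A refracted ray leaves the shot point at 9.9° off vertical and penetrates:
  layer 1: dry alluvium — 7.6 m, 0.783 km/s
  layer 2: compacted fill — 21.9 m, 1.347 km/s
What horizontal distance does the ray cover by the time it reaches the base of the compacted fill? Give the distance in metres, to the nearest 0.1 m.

p = sin θ₁/V₁ = sin 9.9°/0.783 = 2.1958e-01 s/km is conserved through the stack.
Layer 1: θ = 9.90°; offset = 7.6·tan 9.90° = 1.326 m.
Layer 2: sin θ = p·1.347 = 0.2958 → θ = 17.20°; offset = 21.9·tan 17.20° = 6.781 m.
Summing the layer offsets gives 8.107 m.

8.1 m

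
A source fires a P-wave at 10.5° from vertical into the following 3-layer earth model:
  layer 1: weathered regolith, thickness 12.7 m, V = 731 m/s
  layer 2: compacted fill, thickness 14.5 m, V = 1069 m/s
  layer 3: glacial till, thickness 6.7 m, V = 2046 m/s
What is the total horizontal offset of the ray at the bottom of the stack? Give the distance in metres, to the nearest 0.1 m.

10.3 m

Apply Snell's law at each interface; in layer i the horizontal offset is hᵢ·tan θᵢ.
Layer 1: θ = 10.50°; offset = 12.7·tan 10.50° = 2.354 m.
Layer 2: sin θ = 1069·sin 10.5°/731 = 0.2665, θ = 15.46°; offset = 14.5·tan 15.46° = 4.009 m.
Layer 3: sin θ = 2046·sin 10.5°/731 = 0.5101, θ = 30.67°; offset = 6.7·tan 30.67° = 3.973 m.
Total horizontal offset = 10.336 m.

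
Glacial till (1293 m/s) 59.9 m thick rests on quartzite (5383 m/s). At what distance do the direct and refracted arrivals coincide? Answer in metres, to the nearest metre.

x_cross = 2h·√((V₂+V₁)/(V₂−V₁)).
(V₂+V₁)/(V₂−V₁) = (5383+1293)/(5383−1293) = 1.6323; √ = 1.2776.
x_cross = 2·59.9·1.2776 = 153.06 m.

153 m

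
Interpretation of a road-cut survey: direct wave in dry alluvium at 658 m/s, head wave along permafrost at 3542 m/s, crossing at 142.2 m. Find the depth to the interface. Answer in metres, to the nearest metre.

x_cross = 2h·√((V₂+V₁)/(V₂−V₁)) → h = x_cross / (2·√((V₂+V₁)/(V₂−V₁))).
√((V₂+V₁)/(V₂−V₁)) = √((3542+658)/(3542−658)) = 1.2068.
h = 142.2 / (2·1.2068) = 58.92 m.

59 m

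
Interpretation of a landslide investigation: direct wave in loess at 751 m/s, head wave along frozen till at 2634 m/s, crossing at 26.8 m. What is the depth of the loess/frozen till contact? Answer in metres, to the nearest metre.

10 m

x_cross = 2h·√((V₂+V₁)/(V₂−V₁)) → h = x_cross / (2·√((V₂+V₁)/(V₂−V₁))).
√((V₂+V₁)/(V₂−V₁)) = √((2634+751)/(2634−751)) = 1.3408.
h = 26.8 / (2·1.3408) = 9.99 m.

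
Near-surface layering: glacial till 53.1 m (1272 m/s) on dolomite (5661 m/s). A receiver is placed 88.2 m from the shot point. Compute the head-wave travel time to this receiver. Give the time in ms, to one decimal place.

t = x/V₂ + 2h·√(V₂²−V₁²)/(V₁V₂).
√(V₂²−V₁²) = √(5661²−1272²) = 5516.2 m/s; delay term = 2·53.1·5516.2/(1272·5661) = 0.08136 s.
t = 88.2/5661 + 0.08136 = 0.09694 s.

96.9 ms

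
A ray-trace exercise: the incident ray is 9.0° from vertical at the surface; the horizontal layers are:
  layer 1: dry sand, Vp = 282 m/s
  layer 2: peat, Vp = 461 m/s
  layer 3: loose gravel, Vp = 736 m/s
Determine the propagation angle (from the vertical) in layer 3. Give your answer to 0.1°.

24.1°

Snell's law across each interface conserves sin θ / V, so sin θ_3 = V_3·sin θ₁/V₁.
sin θ_3 = 736 × sin 9.0° / 282 = 0.4083.
θ_3 = arcsin 0.4083 = 24.10°.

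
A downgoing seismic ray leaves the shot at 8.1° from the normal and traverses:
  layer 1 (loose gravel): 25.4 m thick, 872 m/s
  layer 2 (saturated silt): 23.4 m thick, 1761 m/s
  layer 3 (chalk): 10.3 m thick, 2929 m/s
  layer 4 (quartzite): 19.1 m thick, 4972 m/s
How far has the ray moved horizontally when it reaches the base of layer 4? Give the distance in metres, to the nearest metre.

42 m

Apply Snell's law at each interface; in layer i the horizontal offset is hᵢ·tan θᵢ.
Layer 1: θ = 8.10°; offset = 25.4·tan 8.10° = 3.615 m.
Layer 2: sin θ = 1761·sin 8.1°/872 = 0.2845, θ = 16.53°; offset = 23.4·tan 16.53° = 6.946 m.
Layer 3: sin θ = 2929·sin 8.1°/872 = 0.4733, θ = 28.25°; offset = 10.3·tan 28.25° = 5.534 m.
Layer 4: sin θ = 4972·sin 8.1°/872 = 0.8034, θ = 53.46°; offset = 19.1·tan 53.46° = 25.770 m.
Summing the layer offsets gives 41.865 m.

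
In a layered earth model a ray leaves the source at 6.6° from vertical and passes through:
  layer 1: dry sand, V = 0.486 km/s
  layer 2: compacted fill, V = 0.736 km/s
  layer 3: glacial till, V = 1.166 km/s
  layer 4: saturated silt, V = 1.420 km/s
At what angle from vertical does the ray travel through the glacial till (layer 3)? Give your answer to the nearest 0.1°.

16.0°

Ray parameter p = sin 6.6° / 0.486 = 2.3650e-01 s/km.
sin θ_3 = p·V_3 = 2.3650e-01 × 1.166 = 0.2758.
θ_3 = 16.01° from the vertical.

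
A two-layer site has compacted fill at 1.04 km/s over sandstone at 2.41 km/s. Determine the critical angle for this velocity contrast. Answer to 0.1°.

25.6°

At critical incidence the refracted ray runs along the interface (θ₂ = 90°), so sin θ_c = V₁/V₂.
θ_c = arcsin(1.04/2.41) = arcsin 0.4315 = 25.57°.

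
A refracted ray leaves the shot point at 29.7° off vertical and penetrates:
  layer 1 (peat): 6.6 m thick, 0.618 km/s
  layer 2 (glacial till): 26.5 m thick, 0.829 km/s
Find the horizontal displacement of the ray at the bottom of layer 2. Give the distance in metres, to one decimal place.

Ray parameter p = sin 29.7° / 0.618 km/s = 8.0171e-01 s/km.
Layer 1: θ = 29.70°; offset = 6.6·tan 29.70° = 3.765 m.
Layer 2: sin θ = p·0.829 = 0.6646 → θ = 41.65°; offset = 26.5·tan 41.65° = 23.572 m.
Σ offsets = 27.336 m.

27.3 m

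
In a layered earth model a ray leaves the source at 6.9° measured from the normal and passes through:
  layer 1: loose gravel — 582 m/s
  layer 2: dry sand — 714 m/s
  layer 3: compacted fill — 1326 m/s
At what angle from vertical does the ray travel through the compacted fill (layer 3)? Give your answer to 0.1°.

Snell's law across each interface conserves sin θ / V, so sin θ_3 = V_3·sin θ₁/V₁.
sin θ_3 = 1326 × sin 6.9° / 582 = 0.2737.
θ_3 = 15.89° from the vertical.

15.9°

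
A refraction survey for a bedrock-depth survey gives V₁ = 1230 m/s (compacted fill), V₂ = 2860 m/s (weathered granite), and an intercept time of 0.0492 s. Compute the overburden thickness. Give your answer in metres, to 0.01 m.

33.52 m

θ_c = arcsin(1230/2860) = 25.47°; cos θ_c = 0.9028.
tᵢ = 2h cos θ_c/V₁ ⇒ h = tᵢ·V₁/(2 cos θ_c) = 0.0492·1230/(2·0.9028) = 33.52 m.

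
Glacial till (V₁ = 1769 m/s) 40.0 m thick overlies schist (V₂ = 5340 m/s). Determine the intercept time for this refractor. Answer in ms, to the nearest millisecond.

tᵢ = 2h·√(V₂²−V₁²)/(V₁V₂).
√(V₂²−V₁²) = √(5340²−1769²) = 5038.5 m/s.
tᵢ = 2·40.0·5038.5/(1769·5340) = 0.04267 s.

43 ms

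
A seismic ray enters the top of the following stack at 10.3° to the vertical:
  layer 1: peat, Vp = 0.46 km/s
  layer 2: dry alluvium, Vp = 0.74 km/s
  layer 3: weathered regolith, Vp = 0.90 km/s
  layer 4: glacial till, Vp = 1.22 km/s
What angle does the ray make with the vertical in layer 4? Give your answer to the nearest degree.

28°

Snell's law across each interface conserves sin θ / V, so sin θ_4 = V_4·sin θ₁/V₁.
sin θ_4 = 1.22 × sin 10.3° / 0.46 = 0.4742.
θ_4 = arcsin 0.4742 = 28.31°.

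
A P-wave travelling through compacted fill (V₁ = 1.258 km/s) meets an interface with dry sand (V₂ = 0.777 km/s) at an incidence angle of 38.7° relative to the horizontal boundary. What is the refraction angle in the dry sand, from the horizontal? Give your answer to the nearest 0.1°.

Convert to the normal: θ₁ = 90° − 38.7° = 51.3°.
sin θ₁/V₁ = sin θ₂/V₂ ⇒ sin θ₂ = 0.777·sin 51.3°/1.258 = 0.777·0.7804/1.258 = 0.4820.
θ₂ = arcsin 0.4820 = 28.82° from the normal.
From the interface: 90° − 28.82° = 61.18°.

61.2°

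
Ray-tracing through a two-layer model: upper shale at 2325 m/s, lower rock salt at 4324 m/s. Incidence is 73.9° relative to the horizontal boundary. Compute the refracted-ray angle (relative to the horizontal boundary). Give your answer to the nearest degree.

59°

Convert to the normal: θ₁ = 90° − 73.9° = 16.1°.
sin θ₁/V₁ = sin θ₂/V₂ ⇒ sin θ₂ = 4324·sin 16.1°/2325 = 4324·0.2773/2325 = 0.5157.
θ₂ = sin⁻¹(0.5157) = 31.05° (from vertical).
From the interface: 90° − 31.05° = 58.95°.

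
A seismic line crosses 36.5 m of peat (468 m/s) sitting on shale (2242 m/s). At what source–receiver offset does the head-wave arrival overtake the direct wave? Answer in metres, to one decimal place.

θ_c = arcsin(468/2242) = 12.05°, so cos θ_c = 0.9780 and tᵢ = 2h cos θ_c/V₁ = 0.1525 s.
At crossover x/V₁ = x/V₂ + tᵢ ⇒ x = tᵢ/(1/V₁ − 1/V₂) = 0.15255/(2.1368e-03 − 4.4603e-04) = 90.23 m.

90.2 m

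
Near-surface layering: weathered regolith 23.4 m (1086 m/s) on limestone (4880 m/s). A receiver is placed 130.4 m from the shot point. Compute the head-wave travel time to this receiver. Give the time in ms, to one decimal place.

t = x/V₂ + 2h·√(V₂²−V₁²)/(V₁V₂).
√(V₂²−V₁²) = √(4880²−1086²) = 4757.6 m/s; delay term = 2·23.4·4757.6/(1086·4880) = 0.04201 s.
t = 130.4/4880 + 0.04201 = 0.06873 s.

68.7 ms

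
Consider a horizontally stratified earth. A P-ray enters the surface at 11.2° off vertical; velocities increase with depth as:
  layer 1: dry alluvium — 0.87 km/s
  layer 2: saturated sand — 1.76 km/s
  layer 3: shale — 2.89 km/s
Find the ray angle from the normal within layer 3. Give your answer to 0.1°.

40.2°

Snell's law across each interface conserves sin θ / V, so sin θ_3 = V_3·sin θ₁/V₁.
sin θ_3 = 2.89 × sin 11.2° / 0.87 = 0.6452.
θ_3 = arcsin 0.6452 = 40.18°.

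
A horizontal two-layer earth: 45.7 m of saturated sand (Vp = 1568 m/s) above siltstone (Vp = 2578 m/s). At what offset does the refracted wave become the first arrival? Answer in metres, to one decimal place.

185.2 m

θ_c = arcsin(1568/2578) = 37.46°, so cos θ_c = 0.7938 and tᵢ = 2h cos θ_c/V₁ = 0.0463 s.
At crossover x/V₁ = x/V₂ + tᵢ ⇒ x = tᵢ/(1/V₁ − 1/V₂) = 0.04627/(6.3776e-04 − 3.8790e-04) = 185.18 m.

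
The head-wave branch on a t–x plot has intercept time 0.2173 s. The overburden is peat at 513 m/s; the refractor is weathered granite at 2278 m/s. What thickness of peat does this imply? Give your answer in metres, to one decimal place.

θ_c = arcsin(513/2278) = 13.01°; cos θ_c = 0.9743.
tᵢ = 2h cos θ_c/V₁ ⇒ h = tᵢ·V₁/(2 cos θ_c) = 0.2173·513/(2·0.9743) = 57.21 m.

57.2 m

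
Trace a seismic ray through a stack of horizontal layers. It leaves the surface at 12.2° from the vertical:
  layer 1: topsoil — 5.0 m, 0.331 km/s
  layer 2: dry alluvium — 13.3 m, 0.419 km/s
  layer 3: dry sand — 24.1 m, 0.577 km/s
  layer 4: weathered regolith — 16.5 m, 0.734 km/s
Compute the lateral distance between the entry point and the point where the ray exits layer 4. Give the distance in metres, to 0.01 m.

23.08 m

Apply Snell's law at each interface; in layer i the horizontal offset is hᵢ·tan θᵢ.
Layer 1: θ = 12.20°; offset = 5.0·tan 12.20° = 1.0810 m.
Layer 2: sin θ = 0.419·sin 12.2°/0.331 = 0.2675, θ = 15.52°; offset = 13.3·tan 15.52° = 3.6924 m.
Layer 3: sin θ = 0.577·sin 12.2°/0.331 = 0.3684, θ = 21.62°; offset = 24.1·tan 21.62° = 9.5496 m.
Layer 4: sin θ = 0.734·sin 12.2°/0.331 = 0.4686, θ = 27.94°; offset = 16.5·tan 27.94° = 8.7527 m.
Summing the layer offsets gives 23.0758 m.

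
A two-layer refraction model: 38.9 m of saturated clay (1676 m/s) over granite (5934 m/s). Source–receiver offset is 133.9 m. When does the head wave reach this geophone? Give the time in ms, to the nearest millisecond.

t = x/V₂ + 2h·√(V₂²−V₁²)/(V₁V₂).
√(V₂²−V₁²) = √(5934²−1676²) = 5692.4 m/s; delay term = 2·38.9·5692.4/(1676·5934) = 0.04453 s.
t = 133.9/5934 + 0.04453 = 0.06709 s.

67 ms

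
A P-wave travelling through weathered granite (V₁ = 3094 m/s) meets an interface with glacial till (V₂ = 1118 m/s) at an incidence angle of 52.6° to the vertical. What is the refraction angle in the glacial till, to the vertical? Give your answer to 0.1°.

sin θ₁/V₁ = sin θ₂/V₂ ⇒ sin θ₂ = 1118·sin 52.6°/3094 = 1118·0.7944/3094 = 0.2871.
θ₂ = arcsin 0.2871 = 16.68° from the normal.

16.7°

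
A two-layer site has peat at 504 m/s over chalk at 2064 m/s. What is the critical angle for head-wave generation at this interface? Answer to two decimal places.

14.13°

At critical incidence the refracted ray runs along the interface (θ₂ = 90°), so sin θ_c = V₁/V₂.
θ_c = arcsin(504/2064) = arcsin 0.2442 = 14.13°.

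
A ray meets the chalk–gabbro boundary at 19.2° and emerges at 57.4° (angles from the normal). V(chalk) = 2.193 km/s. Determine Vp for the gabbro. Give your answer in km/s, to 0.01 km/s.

5.62 km/s

sin 19.2° = 0.3289; sin 57.4° = 0.8425.
V₂ = V₁·(sin θ₂/sin θ₁) = 2.193·(0.8425/0.3289) = 5.62 km/s.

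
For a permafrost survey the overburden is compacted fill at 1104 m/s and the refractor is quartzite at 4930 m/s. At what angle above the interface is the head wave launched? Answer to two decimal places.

77.06°

At critical incidence the refracted ray runs along the interface (θ₂ = 90°), so sin θ_c = V₁/V₂.
θ_c = arcsin(1104/4930) = arcsin 0.2239 = 12.94°.
Measured from the interface: 90° − 12.94° = 77.06°.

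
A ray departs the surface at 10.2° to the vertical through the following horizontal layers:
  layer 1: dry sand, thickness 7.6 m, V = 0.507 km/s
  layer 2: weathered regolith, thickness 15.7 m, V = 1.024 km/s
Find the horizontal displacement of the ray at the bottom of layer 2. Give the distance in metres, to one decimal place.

Apply Snell's law at each interface; in layer i the horizontal offset is hᵢ·tan θᵢ.
Layer 1: θ = 10.20°; offset = 7.6·tan 10.20° = 1.367 m.
Layer 2: sin θ = 1.024·sin 10.2°/0.507 = 0.3577, θ = 20.96°; offset = 15.7·tan 20.96° = 6.013 m.
Σ offsets = 7.381 m.

7.4 m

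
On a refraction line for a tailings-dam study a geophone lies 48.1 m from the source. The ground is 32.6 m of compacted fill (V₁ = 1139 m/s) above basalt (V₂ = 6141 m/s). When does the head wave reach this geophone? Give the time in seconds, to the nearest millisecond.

θ_c = arcsin(V₁/V₂) = arcsin(1139/6141) = 10.69°, cos θ_c = 0.9826.
Intercept time tᵢ = 2h cos θ_c / V₁ = 2·32.6·0.9826/1139 = 0.05625 s.
t = x/V₂ + tᵢ = 48.1/6141 + 0.05625 = 0.06408 s.

0.064 s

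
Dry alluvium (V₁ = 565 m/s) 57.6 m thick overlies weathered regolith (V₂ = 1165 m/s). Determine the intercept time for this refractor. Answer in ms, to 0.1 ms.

178.3 ms

tᵢ = 2h·√(V₂²−V₁²)/(V₁V₂).
√(V₂²−V₁²) = √(1165²−565²) = 1018.8 m/s.
tᵢ = 2·57.6·1018.8/(565·1165) = 0.17831 s.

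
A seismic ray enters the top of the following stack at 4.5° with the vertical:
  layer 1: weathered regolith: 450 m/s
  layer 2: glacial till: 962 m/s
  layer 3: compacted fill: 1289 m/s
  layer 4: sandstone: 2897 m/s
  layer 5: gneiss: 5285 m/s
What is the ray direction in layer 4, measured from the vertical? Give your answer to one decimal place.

Snell's law across each interface conserves sin θ / V, so sin θ_4 = V_4·sin θ₁/V₁.
sin θ_4 = 2897 × sin 4.5° / 450 = 0.5051.
θ_4 = arcsin 0.5051 = 30.34°.

30.3°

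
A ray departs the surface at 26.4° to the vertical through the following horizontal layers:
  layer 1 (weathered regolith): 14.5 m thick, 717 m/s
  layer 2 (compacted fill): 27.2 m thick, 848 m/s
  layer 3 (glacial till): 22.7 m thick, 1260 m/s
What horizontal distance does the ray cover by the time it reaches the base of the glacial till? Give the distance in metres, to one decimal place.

Apply Snell's law at each interface; in layer i the horizontal offset is hᵢ·tan θᵢ.
Layer 1: θ = 26.40°; offset = 14.5·tan 26.40° = 7.198 m.
Layer 2: sin θ = 848·sin 26.4°/717 = 0.5259, θ = 31.73°; offset = 27.2·tan 31.73° = 16.817 m.
Layer 3: sin θ = 1260·sin 26.4°/717 = 0.7814, θ = 51.39°; offset = 22.7·tan 51.39° = 28.421 m.
Summing the layer offsets gives 52.436 m.

52.4 m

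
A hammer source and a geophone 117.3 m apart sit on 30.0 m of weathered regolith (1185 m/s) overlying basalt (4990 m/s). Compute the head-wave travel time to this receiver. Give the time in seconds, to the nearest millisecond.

t = x/V₂ + 2h·√(V₂²−V₁²)/(V₁V₂).
√(V₂²−V₁²) = √(4990²−1185²) = 4847.3 m/s; delay term = 2·30.0·4847.3/(1185·4990) = 0.04918 s.
t = 117.3/4990 + 0.04918 = 0.07269 s.

0.073 s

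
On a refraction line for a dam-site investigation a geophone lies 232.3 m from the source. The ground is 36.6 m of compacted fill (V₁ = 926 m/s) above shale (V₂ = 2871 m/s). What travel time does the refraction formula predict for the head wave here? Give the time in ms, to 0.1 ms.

155.7 ms

t = x/V₂ + 2h·√(V₂²−V₁²)/(V₁V₂).
√(V₂²−V₁²) = √(2871²−926²) = 2717.6 m/s; delay term = 2·36.6·2717.6/(926·2871) = 0.07483 s.
t = 232.3/2871 + 0.07483 = 0.15574 s.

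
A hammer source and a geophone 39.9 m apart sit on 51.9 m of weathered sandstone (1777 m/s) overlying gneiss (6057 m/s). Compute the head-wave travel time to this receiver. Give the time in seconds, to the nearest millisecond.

θ_c = arcsin(V₁/V₂) = arcsin(1777/6057) = 17.06°, cos θ_c = 0.9560.
Intercept time tᵢ = 2h cos θ_c / V₁ = 2·51.9·0.9560/1777 = 0.05584 s.
t = x/V₂ + tᵢ = 39.9/6057 + 0.05584 = 0.06243 s.

0.062 s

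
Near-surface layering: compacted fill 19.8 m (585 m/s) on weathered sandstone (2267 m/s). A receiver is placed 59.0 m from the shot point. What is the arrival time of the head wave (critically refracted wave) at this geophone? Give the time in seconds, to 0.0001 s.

0.0914 s

θ_c = arcsin(V₁/V₂) = arcsin(585/2267) = 14.95°, cos θ_c = 0.9661.
Intercept time tᵢ = 2h cos θ_c / V₁ = 2·19.8·0.9661/585 = 0.06540 s.
t = x/V₂ + tᵢ = 59.0/2267 + 0.06540 = 0.09143 s.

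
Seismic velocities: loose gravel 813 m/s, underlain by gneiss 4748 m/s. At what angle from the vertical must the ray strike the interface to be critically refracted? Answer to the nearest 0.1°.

Critical incidence: sin θ_c = V₁/V₂ = 813/4748 = 0.1712.
θ_c = arcsin 0.1712 = 9.86°.

9.9°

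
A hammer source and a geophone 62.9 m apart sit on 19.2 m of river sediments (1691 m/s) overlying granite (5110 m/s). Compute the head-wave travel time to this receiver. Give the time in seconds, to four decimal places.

θ_c = arcsin(V₁/V₂) = arcsin(1691/5110) = 19.32°, cos θ_c = 0.9437.
Intercept time tᵢ = 2h cos θ_c / V₁ = 2·19.2·0.9437/1691 = 0.02143 s.
t = x/V₂ + tᵢ = 62.9/5110 + 0.02143 = 0.03374 s.

0.0337 s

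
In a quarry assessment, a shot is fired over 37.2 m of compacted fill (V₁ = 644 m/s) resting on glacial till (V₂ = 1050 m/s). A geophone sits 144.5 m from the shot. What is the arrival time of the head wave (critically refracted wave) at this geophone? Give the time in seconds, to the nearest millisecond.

t = x/V₂ + 2h·√(V₂²−V₁²)/(V₁V₂).
√(V₂²−V₁²) = √(1050²−644²) = 829.3 m/s; delay term = 2·37.2·829.3/(644·1050) = 0.09125 s.
t = 144.5/1050 + 0.09125 = 0.22887 s.

0.229 s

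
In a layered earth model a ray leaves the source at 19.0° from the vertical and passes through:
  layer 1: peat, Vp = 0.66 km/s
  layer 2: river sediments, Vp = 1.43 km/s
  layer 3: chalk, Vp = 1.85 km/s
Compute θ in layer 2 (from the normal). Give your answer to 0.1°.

Ray parameter p = sin 19.0° / 0.66 = 4.9329e-01 s/km.
sin θ_2 = p·V_2 = 4.9329e-01 × 1.43 = 0.7054.
θ_2 = 44.86° from the vertical.

44.9°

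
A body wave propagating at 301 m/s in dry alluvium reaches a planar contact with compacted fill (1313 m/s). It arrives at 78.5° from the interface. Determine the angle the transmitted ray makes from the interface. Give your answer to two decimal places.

29.58°

Convert to the normal: θ₁ = 90° − 78.5° = 11.5°.
sin θ₁/V₁ = sin θ₂/V₂ ⇒ sin θ₂ = 1313·sin 11.5°/301 = 1313·0.1994/301 = 0.8697.
θ₂ = arcsin 0.8697 = 60.42° from the normal.
From the interface: 90° − 60.42° = 29.58°.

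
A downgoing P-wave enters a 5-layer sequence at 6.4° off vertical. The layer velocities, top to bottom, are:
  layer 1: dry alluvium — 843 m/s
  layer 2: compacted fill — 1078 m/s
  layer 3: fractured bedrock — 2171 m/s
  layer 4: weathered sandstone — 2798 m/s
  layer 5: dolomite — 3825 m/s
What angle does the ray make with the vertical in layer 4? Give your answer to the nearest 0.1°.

Ray parameter p = sin 6.4° / 843 = 1.3223e-04 s/m.
sin θ_4 = p·V_4 = 1.3223e-04 × 2798 = 0.3700.
θ_4 = arcsin 0.3700 = 21.71°.

21.7°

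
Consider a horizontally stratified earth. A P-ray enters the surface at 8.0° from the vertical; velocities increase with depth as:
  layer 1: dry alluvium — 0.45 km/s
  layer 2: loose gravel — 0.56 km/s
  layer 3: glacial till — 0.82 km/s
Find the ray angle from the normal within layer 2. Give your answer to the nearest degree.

10°

Snell's law across each interface conserves sin θ / V, so sin θ_2 = V_2·sin θ₁/V₁.
sin θ_2 = 0.56 × sin 8.0° / 0.45 = 0.1732.
θ_2 = arcsin 0.1732 = 9.97°.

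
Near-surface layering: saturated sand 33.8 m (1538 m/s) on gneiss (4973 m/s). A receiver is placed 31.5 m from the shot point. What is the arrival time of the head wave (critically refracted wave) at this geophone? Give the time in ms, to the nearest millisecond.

48 ms

t = x/V₂ + 2h·√(V₂²−V₁²)/(V₁V₂).
√(V₂²−V₁²) = √(4973²−1538²) = 4729.2 m/s; delay term = 2·33.8·4729.2/(1538·4973) = 0.04180 s.
t = 31.5/4973 + 0.04180 = 0.04813 s.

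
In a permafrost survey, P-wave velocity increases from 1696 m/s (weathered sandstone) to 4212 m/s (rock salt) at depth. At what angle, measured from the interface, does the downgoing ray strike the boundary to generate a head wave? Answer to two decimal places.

Critical incidence: sin θ_c = V₁/V₂ = 1696/4212 = 0.4027.
θ_c = arcsin 0.4027 = 23.74°.
Measured from the interface: 90° − 23.74° = 66.26°.

66.26°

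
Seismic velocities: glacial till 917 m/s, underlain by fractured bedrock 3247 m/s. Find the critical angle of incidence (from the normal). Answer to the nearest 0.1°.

At critical incidence the refracted ray runs along the interface (θ₂ = 90°), so sin θ_c = V₁/V₂.
θ_c = arcsin(917/3247) = arcsin 0.2824 = 16.40°.

16.4°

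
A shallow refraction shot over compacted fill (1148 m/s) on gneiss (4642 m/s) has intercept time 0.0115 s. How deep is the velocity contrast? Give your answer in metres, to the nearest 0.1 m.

6.8 m

θ_c = arcsin(1148/4642) = 14.32°; cos θ_c = 0.9689.
tᵢ = 2h cos θ_c/V₁ ⇒ h = tᵢ·V₁/(2 cos θ_c) = 0.0115·1148/(2·0.9689) = 6.81 m.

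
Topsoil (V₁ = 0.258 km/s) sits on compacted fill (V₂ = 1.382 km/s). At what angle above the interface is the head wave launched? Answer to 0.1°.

Critical incidence: sin θ_c = V₁/V₂ = 0.258/1.382 = 0.1867.
θ_c = arcsin 0.1867 = 10.76°.
Measured from the interface: 90° − 10.76° = 79.24°.

79.2°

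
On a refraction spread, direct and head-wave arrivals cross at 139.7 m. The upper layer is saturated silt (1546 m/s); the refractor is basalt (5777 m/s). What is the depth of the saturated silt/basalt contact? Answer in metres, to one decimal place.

x_cross = 2h·√((V₂+V₁)/(V₂−V₁)) → h = x_cross / (2·√((V₂+V₁)/(V₂−V₁))).
√((V₂+V₁)/(V₂−V₁)) = √((5777+1546)/(5777−1546)) = 1.3156.
h = 139.7 / (2·1.3156) = 53.09 m.

53.1 m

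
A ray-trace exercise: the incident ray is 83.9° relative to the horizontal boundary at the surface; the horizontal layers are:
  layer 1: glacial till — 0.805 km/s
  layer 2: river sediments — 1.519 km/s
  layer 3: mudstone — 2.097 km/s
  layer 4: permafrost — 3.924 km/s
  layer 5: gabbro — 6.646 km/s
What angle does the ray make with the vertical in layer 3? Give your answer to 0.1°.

From the normal: θ₁ = 90° − 83.9° = 6.1°.
Snell's law across each interface conserves sin θ / V, so sin θ_3 = V_3·sin θ₁/V₁.
sin θ_3 = 2.097 × sin 6.1° / 0.805 = 0.2768.
θ_3 = 16.07° from the vertical.

16.1°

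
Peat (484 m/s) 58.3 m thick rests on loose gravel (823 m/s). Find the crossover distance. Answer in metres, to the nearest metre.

x_cross = 2h·√((V₂+V₁)/(V₂−V₁)).
(V₂+V₁)/(V₂−V₁) = (823+484)/(823−484) = 3.8555; √ = 1.9635.
x_cross = 2·58.3·1.9635 = 228.95 m.

229 m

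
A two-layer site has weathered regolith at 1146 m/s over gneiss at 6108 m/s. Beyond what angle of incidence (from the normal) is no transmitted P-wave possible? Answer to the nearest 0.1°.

10.8°

At critical incidence the refracted ray runs along the interface (θ₂ = 90°), so sin θ_c = V₁/V₂.
θ_c = arcsin(1146/6108) = arcsin 0.1876 = 10.81°.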